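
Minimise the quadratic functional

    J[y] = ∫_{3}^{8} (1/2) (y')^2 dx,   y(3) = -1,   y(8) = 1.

The Lagrangian is L = (1/2) (y')^2.
Compute ∂L/∂y = 0, ∂L/∂y' = y'.
The Euler-Lagrange equation d/dx(∂L/∂y') − ∂L/∂y = 0 reduces to
    y'' = 0.
Its general solution is
    y(x) = A x + B,
with A, B fixed by the endpoint conditions.
Applying the endpoint conditions y(3) = -1 and y(8) = 1: solve A·3 + B = -1 and A·8 + B = 1. Subtracting gives A(8 − 3) = 1 − -1, so A = 2/5, and B = -1 − A·3 = -11/5. Therefore
    y(x) = (2/5) x - 11/5.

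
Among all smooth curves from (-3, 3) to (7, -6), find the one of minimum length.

Arc-length functional: J[y] = ∫ sqrt(1 + (y')^2) dx.
Lagrangian L = sqrt(1 + (y')^2) has no explicit y dependence, so ∂L/∂y = 0 and the Euler-Lagrange equation gives
    d/dx( y' / sqrt(1 + (y')^2) ) = 0  ⇒  y' / sqrt(1 + (y')^2) = const.
Hence y' is constant, so y(x) is affine.
Fitting the endpoints (-3, 3) and (7, -6):
    slope m = ((-6) − 3) / (7 − (-3)) = -9/10,
    intercept c = 3 − m·(-3) = 3/10.
Extremal: y(x) = (-9/10) x + 3/10.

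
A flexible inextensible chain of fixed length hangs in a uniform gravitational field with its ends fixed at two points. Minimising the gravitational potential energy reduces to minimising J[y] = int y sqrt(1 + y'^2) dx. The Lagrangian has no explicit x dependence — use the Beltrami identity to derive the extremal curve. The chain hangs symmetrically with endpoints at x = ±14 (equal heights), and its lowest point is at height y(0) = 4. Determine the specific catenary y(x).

The Lagrangian L(y, y') = y sqrt(1 + y'^2) has no explicit x dependence, so the Beltrami identity applies:
    L − y' ∂L/∂y' = C.
Compute ∂L/∂y' = y · y' / sqrt(1 + y'^2). Then
    L − y' ∂L/∂y'
    = y sqrt(1 + y'^2) − y · y'^2 / sqrt(1 + y'^2)
    = y (1 + y'^2 − y'^2) / sqrt(1 + y'^2)
    = y / sqrt(1 + y'^2) = C.
Squaring gives y^2 = C^2 (1 + y'^2), i.e.
    y'^2 = y^2 / C^2 − 1.
Separating variables,
    dy / sqrt(y^2 − C^2) = dx / C,
and integrating gives arccosh(y / C) = (x − a)/C, so
    y(x) = C cosh((x − a)/C),
the catenary. The constants C and a are fixed by the two endpoint conditions (and, for the hanging-chain problem, the length constraint selects C).
Now fit the given data. The endpoints x = ±14 are symmetric at equal height, so the catenary is even about its minimum: a = 0 and y(x) = C cosh(x/C). The lowest point is y(0) = C cosh(0) = C, and we are told y(0) = 4, so C = 4. Therefore
    y(x) = 4 cosh(x/4),
and at the endpoints
    y(±14) = 4 cosh(14/4).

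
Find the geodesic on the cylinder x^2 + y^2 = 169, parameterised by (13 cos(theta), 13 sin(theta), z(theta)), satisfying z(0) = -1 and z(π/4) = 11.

Parameterise the cylinder of radius R = 13 as
    r(θ) = (13 cos θ, 13 sin θ, z(θ)).
The arc-length element is
    ds = sqrt(169 + (dz/dθ)^2) dθ,
so the Lagrangian is L = sqrt(169 + z'^2).
L depends on z' only, not on z or θ, so ∂L/∂z = 0 and
    ∂L/∂z' = z' / sqrt(169 + z'^2).
The Euler-Lagrange equation gives
    d/dθ( z' / sqrt(169 + z'^2) ) = 0,
so z' is constant. Integrating once:
    z(θ) = a θ + b,
a helix on the cylinder (a straight line when the cylinder is unrolled). The constants a, b are determined by the endpoint conditions.
With endpoint conditions z(0) = -1 and z(π/4) = 11: from z(0) = b we get b = -1, and a·π/4 + -1 = 11 gives a = 48/π, so
    z(θ) = (48/π) θ − 1.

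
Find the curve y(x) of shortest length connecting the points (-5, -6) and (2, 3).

Arc-length functional: J[y] = ∫ sqrt(1 + (y')^2) dx.
Lagrangian L = sqrt(1 + (y')^2) has no explicit y dependence, so ∂L/∂y = 0 and the Euler-Lagrange equation gives
    d/dx( y' / sqrt(1 + (y')^2) ) = 0  ⇒  y' / sqrt(1 + (y')^2) = const.
Hence y' is constant, so y(x) is affine.
Fitting the endpoints (-5, -6) and (2, 3):
    slope m = (3 − (-6)) / (2 − (-5)) = 9/7,
    intercept c = (-6) − m·(-5) = 3/7.
Extremal: y(x) = (9/7) x + 3/7.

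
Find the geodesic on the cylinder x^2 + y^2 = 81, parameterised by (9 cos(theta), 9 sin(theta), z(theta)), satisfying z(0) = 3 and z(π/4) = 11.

Parameterise the cylinder of radius R = 9 as
    r(θ) = (9 cos θ, 9 sin θ, z(θ)).
The arc-length element is
    ds = sqrt(81 + (dz/dθ)^2) dθ,
so the Lagrangian is L = sqrt(81 + z'^2).
L depends on z' only, not on z or θ, so ∂L/∂z = 0 and
    ∂L/∂z' = z' / sqrt(81 + z'^2).
The Euler-Lagrange equation gives
    d/dθ( z' / sqrt(81 + z'^2) ) = 0,
so z' is constant. Integrating once:
    z(θ) = a θ + b,
a helix on the cylinder (a straight line when the cylinder is unrolled). The constants a, b are determined by the endpoint conditions.
With endpoint conditions z(0) = 3 and z(π/4) = 11: from z(0) = b we get b = 3, and a·π/4 + 3 = 11 gives a = 32/π, so
    z(θ) = (32/π) θ + 3.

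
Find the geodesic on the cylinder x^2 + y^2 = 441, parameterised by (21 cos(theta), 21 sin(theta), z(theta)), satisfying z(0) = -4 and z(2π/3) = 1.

Parameterise the cylinder of radius R = 21 as
    r(θ) = (21 cos θ, 21 sin θ, z(θ)).
The arc-length element is
    ds = sqrt(441 + (dz/dθ)^2) dθ,
so the Lagrangian is L = sqrt(441 + z'^2).
L depends on z' only, not on z or θ, so ∂L/∂z = 0 and
    ∂L/∂z' = z' / sqrt(441 + z'^2).
The Euler-Lagrange equation gives
    d/dθ( z' / sqrt(441 + z'^2) ) = 0,
so z' is constant. Integrating once:
    z(θ) = a θ + b,
a helix on the cylinder (a straight line when the cylinder is unrolled). The constants a, b are determined by the endpoint conditions.
With endpoint conditions z(0) = -4 and z(2π/3) = 1: from z(0) = b we get b = -4, and a·2π/3 + -4 = 1 gives a = 15/(2π), so
    z(θ) = (15/(2π)) θ − 4.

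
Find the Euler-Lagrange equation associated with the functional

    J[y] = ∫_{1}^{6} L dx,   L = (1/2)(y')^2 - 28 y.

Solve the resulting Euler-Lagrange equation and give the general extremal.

The Lagrangian is L = (1/2)(y')^2 - 28 y.
∂L/∂y = -28.
∂L/∂y' = y'.
The Euler-Lagrange equation d/dx(∂L/∂y') − ∂L/∂y = 0 becomes:
    y'' + 28 = 0
General solution: y(x) = -14 x^2 + A x + B, where A and B are arbitrary constants fixed by the endpoint conditions.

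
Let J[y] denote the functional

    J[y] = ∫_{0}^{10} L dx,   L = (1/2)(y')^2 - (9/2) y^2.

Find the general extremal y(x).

The Lagrangian is L = (1/2)(y')^2 - (9/2) y^2.
∂L/∂y = -9y.
∂L/∂y' = y'.
The Euler-Lagrange equation d/dx(∂L/∂y') − ∂L/∂y = 0 becomes:
    y'' + 9 y = 0
General solution: y(x) = A sin(3x) + B cos(3x), where A and B are arbitrary constants fixed by the endpoint conditions.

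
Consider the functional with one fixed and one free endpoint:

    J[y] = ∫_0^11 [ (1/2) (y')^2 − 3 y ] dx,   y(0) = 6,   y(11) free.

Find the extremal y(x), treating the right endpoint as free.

The Lagrangian L = (1/2) (y')^2 − 3 y gives
    ∂L/∂y = −3,   ∂L/∂y' = y'.
Euler-Lagrange: d/dx(y') − (−3) = 0, i.e. y'' + 3 = 0, so
    y(x) = −(3/2) x^2 + C1 x + C2.
Fixed left endpoint y(0) = 6 ⇒ C2 = 6.
The right endpoint x = 11 is free, so the natural (transversality) condition is ∂L/∂y' |_{x=11} = 0, i.e. y'(11) = 0.
Compute y'(x) = −3 x + C1, so y'(11) = −33 + C1 = 0 ⇒ C1 = 33.
Therefore the extremal is
    y(x) = −(3/2) x^2 + 33 x + 6.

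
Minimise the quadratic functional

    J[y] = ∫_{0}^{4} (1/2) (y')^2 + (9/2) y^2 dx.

The Lagrangian is L = (1/2) (y')^2 + (9/2) y^2.
Compute ∂L/∂y = 9y, ∂L/∂y' = y'.
The Euler-Lagrange equation d/dx(∂L/∂y') − ∂L/∂y = 0 reduces to
    y'' − 9 y = 0.
Its general solution is
    y(x) = A e^(3x) + B e^(−3x),
with A, B fixed by the endpoint conditions.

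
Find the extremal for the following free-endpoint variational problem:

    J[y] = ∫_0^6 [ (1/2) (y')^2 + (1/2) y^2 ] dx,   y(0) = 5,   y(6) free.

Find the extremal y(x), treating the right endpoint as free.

The Lagrangian L = (1/2) (y')^2 + (1/2) y^2 gives
    ∂L/∂y = 1 y,   ∂L/∂y' = y'.
Euler-Lagrange: y'' − y = 0.
With k = 1, the general solution is
    y(x) = A cosh(x) + B sinh(x).
Fixed left endpoint y(0) = 5 ⇒ A = 5.
The right endpoint x = 6 is free, so the natural (transversality) condition is ∂L/∂y' |_{x=6} = 0, i.e. y'(6) = 0.
Compute y'(x) = A k sinh(k x) + B k cosh(k x), so
    y'(6) = A k sinh(k·6) + B k cosh(k·6) = 0
    ⇒ B = −A tanh(k·6) = − 5 tanh(1·6).
Therefore the extremal is
    y(x) = 5 cosh(1 x) − 5 tanh(1·6) sinh(1 x).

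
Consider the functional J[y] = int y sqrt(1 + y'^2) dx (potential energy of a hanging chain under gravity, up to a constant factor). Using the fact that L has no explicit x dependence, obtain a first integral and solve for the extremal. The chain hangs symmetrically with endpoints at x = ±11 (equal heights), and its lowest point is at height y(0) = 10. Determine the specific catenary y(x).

The Lagrangian L(y, y') = y sqrt(1 + y'^2) has no explicit x dependence, so the Beltrami identity applies:
    L − y' ∂L/∂y' = C.
Compute ∂L/∂y' = y · y' / sqrt(1 + y'^2). Then
    L − y' ∂L/∂y'
    = y sqrt(1 + y'^2) − y · y'^2 / sqrt(1 + y'^2)
    = y (1 + y'^2 − y'^2) / sqrt(1 + y'^2)
    = y / sqrt(1 + y'^2) = C.
Squaring gives y^2 = C^2 (1 + y'^2), i.e.
    y'^2 = y^2 / C^2 − 1.
Separating variables,
    dy / sqrt(y^2 − C^2) = dx / C,
and integrating gives arccosh(y / C) = (x − a)/C, so
    y(x) = C cosh((x − a)/C),
the catenary. The constants C and a are fixed by the two endpoint conditions (and, for the hanging-chain problem, the length constraint selects C).
Now fit the given data. The endpoints x = ±11 are symmetric at equal height, so the catenary is even about its minimum: a = 0 and y(x) = C cosh(x/C). The lowest point is y(0) = C cosh(0) = C, and we are told y(0) = 10, so C = 10. Therefore
    y(x) = 10 cosh(x/10),
and at the endpoints
    y(±11) = 10 cosh(11/10).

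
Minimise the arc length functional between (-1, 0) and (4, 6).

Arc-length functional: J[y] = ∫ sqrt(1 + (y')^2) dx.
Lagrangian L = sqrt(1 + (y')^2) has no explicit y dependence, so ∂L/∂y = 0 and the Euler-Lagrange equation gives
    d/dx( y' / sqrt(1 + (y')^2) ) = 0  ⇒  y' / sqrt(1 + (y')^2) = const.
Hence y' is constant, so y(x) is affine.
Fitting the endpoints (-1, 0) and (4, 6):
    slope m = (6 − 0) / (4 − (-1)) = 6/5,
    intercept c = 0 − m·(-1) = 6/5.
Extremal: y(x) = (6/5) x + 6/5.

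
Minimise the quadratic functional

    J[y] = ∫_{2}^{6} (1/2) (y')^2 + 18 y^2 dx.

The Lagrangian is L = (1/2) (y')^2 + 18 y^2.
Compute ∂L/∂y = 36y, ∂L/∂y' = y'.
The Euler-Lagrange equation d/dx(∂L/∂y') − ∂L/∂y = 0 reduces to
    y'' − 36 y = 0.
Its general solution is
    y(x) = A e^(6x) + B e^(−6x),
with A, B fixed by the endpoint conditions.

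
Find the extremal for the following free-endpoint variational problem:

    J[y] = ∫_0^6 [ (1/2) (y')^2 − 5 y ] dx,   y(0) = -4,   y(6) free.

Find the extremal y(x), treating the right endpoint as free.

The Lagrangian L = (1/2) (y')^2 − 5 y gives
    ∂L/∂y = −5,   ∂L/∂y' = y'.
Euler-Lagrange: d/dx(y') − (−5) = 0, i.e. y'' + 5 = 0, so
    y(x) = −(5/2) x^2 + C1 x + C2.
Fixed left endpoint y(0) = -4 ⇒ C2 = -4.
The right endpoint x = 6 is free, so the natural (transversality) condition is ∂L/∂y' |_{x=6} = 0, i.e. y'(6) = 0.
Compute y'(x) = −5 x + C1, so y'(6) = −30 + C1 = 0 ⇒ C1 = 30.
Therefore the extremal is
    y(x) = −(5/2) x^2 + 30 x − 4.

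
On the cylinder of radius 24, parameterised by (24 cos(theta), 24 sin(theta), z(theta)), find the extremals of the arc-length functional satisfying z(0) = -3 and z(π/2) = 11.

Parameterise the cylinder of radius R = 24 as
    r(θ) = (24 cos θ, 24 sin θ, z(θ)).
The arc-length element is
    ds = sqrt(576 + (dz/dθ)^2) dθ,
so the Lagrangian is L = sqrt(576 + z'^2).
L depends on z' only, not on z or θ, so ∂L/∂z = 0 and
    ∂L/∂z' = z' / sqrt(576 + z'^2).
The Euler-Lagrange equation gives
    d/dθ( z' / sqrt(576 + z'^2) ) = 0,
so z' is constant. Integrating once:
    z(θ) = a θ + b,
a helix on the cylinder (a straight line when the cylinder is unrolled). The constants a, b are determined by the endpoint conditions.
With endpoint conditions z(0) = -3 and z(π/2) = 11: from z(0) = b we get b = -3, and a·π/2 + -3 = 11 gives a = 28/π, so
    z(θ) = (28/π) θ − 3.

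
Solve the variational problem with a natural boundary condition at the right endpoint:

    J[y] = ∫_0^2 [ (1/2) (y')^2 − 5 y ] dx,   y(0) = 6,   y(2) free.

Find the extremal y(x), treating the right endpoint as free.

The Lagrangian L = (1/2) (y')^2 − 5 y gives
    ∂L/∂y = −5,   ∂L/∂y' = y'.
Euler-Lagrange: d/dx(y') − (−5) = 0, i.e. y'' + 5 = 0, so
    y(x) = −(5/2) x^2 + C1 x + C2.
Fixed left endpoint y(0) = 6 ⇒ C2 = 6.
The right endpoint x = 2 is free, so the natural (transversality) condition is ∂L/∂y' |_{x=2} = 0, i.e. y'(2) = 0.
Compute y'(x) = −5 x + C1, so y'(2) = −10 + C1 = 0 ⇒ C1 = 10.
Therefore the extremal is
    y(x) = −(5/2) x^2 + 10 x + 6.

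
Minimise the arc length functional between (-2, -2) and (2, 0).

Arc-length functional: J[y] = ∫ sqrt(1 + (y')^2) dx.
Lagrangian L = sqrt(1 + (y')^2) has no explicit y dependence, so ∂L/∂y = 0 and the Euler-Lagrange equation gives
    d/dx( y' / sqrt(1 + (y')^2) ) = 0  ⇒  y' / sqrt(1 + (y')^2) = const.
Hence y' is constant, so y(x) is affine.
Fitting the endpoints (-2, -2) and (2, 0):
    slope m = (0 − (-2)) / (2 − (-2)) = 1/2,
    intercept c = (-2) − m·(-2) = -1.
Extremal: y(x) = (1/2) x - 1.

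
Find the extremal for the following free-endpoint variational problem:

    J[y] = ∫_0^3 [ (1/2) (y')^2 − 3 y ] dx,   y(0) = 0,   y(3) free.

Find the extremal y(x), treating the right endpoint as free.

The Lagrangian L = (1/2) (y')^2 − 3 y gives
    ∂L/∂y = −3,   ∂L/∂y' = y'.
Euler-Lagrange: d/dx(y') − (−3) = 0, i.e. y'' + 3 = 0, so
    y(x) = −(3/2) x^2 + C1 x + C2.
Fixed left endpoint y(0) = 0 ⇒ C2 = 0.
The right endpoint x = 3 is free, so the natural (transversality) condition is ∂L/∂y' |_{x=3} = 0, i.e. y'(3) = 0.
Compute y'(x) = −3 x + C1, so y'(3) = −9 + C1 = 0 ⇒ C1 = 9.
Therefore the extremal is
    y(x) = −(3/2) x^2 + 9 x.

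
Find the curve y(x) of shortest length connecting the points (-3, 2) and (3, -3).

Arc-length functional: J[y] = ∫ sqrt(1 + (y')^2) dx.
Lagrangian L = sqrt(1 + (y')^2) has no explicit y dependence, so ∂L/∂y = 0 and the Euler-Lagrange equation gives
    d/dx( y' / sqrt(1 + (y')^2) ) = 0  ⇒  y' / sqrt(1 + (y')^2) = const.
Hence y' is constant, so y(x) is affine.
Fitting the endpoints (-3, 2) and (3, -3):
    slope m = ((-3) − 2) / (3 − (-3)) = -5/6,
    intercept c = 2 − m·(-3) = -1/2.
Extremal: y(x) = (-5/6) x - 1/2.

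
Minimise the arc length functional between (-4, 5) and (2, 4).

Arc-length functional: J[y] = ∫ sqrt(1 + (y')^2) dx.
Lagrangian L = sqrt(1 + (y')^2) has no explicit y dependence, so ∂L/∂y = 0 and the Euler-Lagrange equation gives
    d/dx( y' / sqrt(1 + (y')^2) ) = 0  ⇒  y' / sqrt(1 + (y')^2) = const.
Hence y' is constant, so y(x) is affine.
Fitting the endpoints (-4, 5) and (2, 4):
    slope m = (4 − 5) / (2 − (-4)) = -1/6,
    intercept c = 5 − m·(-4) = 13/3.
Extremal: y(x) = (-1/6) x + 13/3.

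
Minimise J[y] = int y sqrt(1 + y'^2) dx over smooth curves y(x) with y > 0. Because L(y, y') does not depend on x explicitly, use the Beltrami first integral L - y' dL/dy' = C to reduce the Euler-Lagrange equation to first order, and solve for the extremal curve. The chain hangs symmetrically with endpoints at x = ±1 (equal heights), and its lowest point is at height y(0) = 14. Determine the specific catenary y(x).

The Lagrangian L(y, y') = y sqrt(1 + y'^2) has no explicit x dependence, so the Beltrami identity applies:
    L − y' ∂L/∂y' = C.
Compute ∂L/∂y' = y · y' / sqrt(1 + y'^2). Then
    L − y' ∂L/∂y'
    = y sqrt(1 + y'^2) − y · y'^2 / sqrt(1 + y'^2)
    = y (1 + y'^2 − y'^2) / sqrt(1 + y'^2)
    = y / sqrt(1 + y'^2) = C.
Squaring gives y^2 = C^2 (1 + y'^2), i.e.
    y'^2 = y^2 / C^2 − 1.
Separating variables,
    dy / sqrt(y^2 − C^2) = dx / C,
and integrating gives arccosh(y / C) = (x − a)/C, so
    y(x) = C cosh((x − a)/C),
the catenary. The constants C and a are fixed by the two endpoint conditions (and, for the hanging-chain problem, the length constraint selects C).
Now fit the given data. The endpoints x = ±1 are symmetric at equal height, so the catenary is even about its minimum: a = 0 and y(x) = C cosh(x/C). The lowest point is y(0) = C cosh(0) = C, and we are told y(0) = 14, so C = 14. Therefore
    y(x) = 14 cosh(x/14),
and at the endpoints
    y(±1) = 14 cosh(1/14).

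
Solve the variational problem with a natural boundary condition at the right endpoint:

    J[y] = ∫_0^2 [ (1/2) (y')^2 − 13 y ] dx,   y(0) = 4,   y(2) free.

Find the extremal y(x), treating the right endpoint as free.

The Lagrangian L = (1/2) (y')^2 − 13 y gives
    ∂L/∂y = −13,   ∂L/∂y' = y'.
Euler-Lagrange: d/dx(y') − (−13) = 0, i.e. y'' + 13 = 0, so
    y(x) = −(13/2) x^2 + C1 x + C2.
Fixed left endpoint y(0) = 4 ⇒ C2 = 4.
The right endpoint x = 2 is free, so the natural (transversality) condition is ∂L/∂y' |_{x=2} = 0, i.e. y'(2) = 0.
Compute y'(x) = −13 x + C1, so y'(2) = −26 + C1 = 0 ⇒ C1 = 26.
Therefore the extremal is
    y(x) = −(13/2) x^2 + 26 x + 4.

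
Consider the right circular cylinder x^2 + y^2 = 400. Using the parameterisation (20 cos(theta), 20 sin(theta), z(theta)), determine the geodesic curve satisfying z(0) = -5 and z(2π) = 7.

Parameterise the cylinder of radius R = 20 as
    r(θ) = (20 cos θ, 20 sin θ, z(θ)).
The arc-length element is
    ds = sqrt(400 + (dz/dθ)^2) dθ,
so the Lagrangian is L = sqrt(400 + z'^2).
L depends on z' only, not on z or θ, so ∂L/∂z = 0 and
    ∂L/∂z' = z' / sqrt(400 + z'^2).
The Euler-Lagrange equation gives
    d/dθ( z' / sqrt(400 + z'^2) ) = 0,
so z' is constant. Integrating once:
    z(θ) = a θ + b,
a helix on the cylinder (a straight line when the cylinder is unrolled). The constants a, b are determined by the endpoint conditions.
With endpoint conditions z(0) = -5 and z(2π) = 7: from z(0) = b we get b = -5, and a·2π + -5 = 7 gives a = 6/π, so
    z(θ) = (6/π) θ − 5.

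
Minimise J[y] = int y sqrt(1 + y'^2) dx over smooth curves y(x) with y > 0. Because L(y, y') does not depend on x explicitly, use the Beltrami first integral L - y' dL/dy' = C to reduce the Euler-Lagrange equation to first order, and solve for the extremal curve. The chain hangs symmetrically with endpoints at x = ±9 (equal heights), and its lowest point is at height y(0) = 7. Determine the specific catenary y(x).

The Lagrangian L(y, y') = y sqrt(1 + y'^2) has no explicit x dependence, so the Beltrami identity applies:
    L − y' ∂L/∂y' = C.
Compute ∂L/∂y' = y · y' / sqrt(1 + y'^2). Then
    L − y' ∂L/∂y'
    = y sqrt(1 + y'^2) − y · y'^2 / sqrt(1 + y'^2)
    = y (1 + y'^2 − y'^2) / sqrt(1 + y'^2)
    = y / sqrt(1 + y'^2) = C.
Squaring gives y^2 = C^2 (1 + y'^2), i.e.
    y'^2 = y^2 / C^2 − 1.
Separating variables,
    dy / sqrt(y^2 − C^2) = dx / C,
and integrating gives arccosh(y / C) = (x − a)/C, so
    y(x) = C cosh((x − a)/C),
the catenary. The constants C and a are fixed by the two endpoint conditions (and, for the hanging-chain problem, the length constraint selects C).
Now fit the given data. The endpoints x = ±9 are symmetric at equal height, so the catenary is even about its minimum: a = 0 and y(x) = C cosh(x/C). The lowest point is y(0) = C cosh(0) = C, and we are told y(0) = 7, so C = 7. Therefore
    y(x) = 7 cosh(x/7),
and at the endpoints
    y(±9) = 7 cosh(9/7).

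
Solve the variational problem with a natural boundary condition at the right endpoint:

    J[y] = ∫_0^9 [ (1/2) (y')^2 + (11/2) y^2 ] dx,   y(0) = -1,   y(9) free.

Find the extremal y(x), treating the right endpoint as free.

The Lagrangian L = (1/2) (y')^2 + (11/2) y^2 gives
    ∂L/∂y = 11 y,   ∂L/∂y' = y'.
Euler-Lagrange: y'' − 11 y = 0.
With k = sqrt(11), the general solution is
    y(x) = A cosh(sqrt(11) x) + B sinh(sqrt(11) x).
Fixed left endpoint y(0) = -1 ⇒ A = -1.
The right endpoint x = 9 is free, so the natural (transversality) condition is ∂L/∂y' |_{x=9} = 0, i.e. y'(9) = 0.
Compute y'(x) = A k sinh(k x) + B k cosh(k x), so
    y'(9) = A k sinh(k·9) + B k cosh(k·9) = 0
    ⇒ B = −A tanh(k·9) = tanh(sqrt(11)·9).
Therefore the extremal is
    y(x) = −cosh(sqrt(11) x) + tanh(sqrt(11)·9) sinh(sqrt(11) x).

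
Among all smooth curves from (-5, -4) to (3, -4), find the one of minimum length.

Arc-length functional: J[y] = ∫ sqrt(1 + (y')^2) dx.
Lagrangian L = sqrt(1 + (y')^2) has no explicit y dependence, so ∂L/∂y = 0 and the Euler-Lagrange equation gives
    d/dx( y' / sqrt(1 + (y')^2) ) = 0  ⇒  y' / sqrt(1 + (y')^2) = const.
Hence y' is constant, so y(x) is affine.
Fitting the endpoints (-5, -4) and (3, -4):
    slope m = ((-4) − (-4)) / (3 − (-5)) = 0,
    intercept c = (-4) − m·(-5) = -4.
Extremal: y(x) = -4.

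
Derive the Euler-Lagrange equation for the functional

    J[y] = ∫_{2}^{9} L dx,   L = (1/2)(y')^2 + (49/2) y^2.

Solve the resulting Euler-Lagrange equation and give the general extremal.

The Lagrangian is L = (1/2)(y')^2 + (49/2) y^2.
∂L/∂y = 49y.
∂L/∂y' = y'.
The Euler-Lagrange equation d/dx(∂L/∂y') − ∂L/∂y = 0 becomes:
    y'' - 49 y = 0
General solution: y(x) = A e^(7x) + B e^(-7x), where A and B are arbitrary constants fixed by the endpoint conditions.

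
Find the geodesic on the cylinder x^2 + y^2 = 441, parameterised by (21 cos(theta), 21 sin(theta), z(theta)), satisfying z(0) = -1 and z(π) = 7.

Parameterise the cylinder of radius R = 21 as
    r(θ) = (21 cos θ, 21 sin θ, z(θ)).
The arc-length element is
    ds = sqrt(441 + (dz/dθ)^2) dθ,
so the Lagrangian is L = sqrt(441 + z'^2).
L depends on z' only, not on z or θ, so ∂L/∂z = 0 and
    ∂L/∂z' = z' / sqrt(441 + z'^2).
The Euler-Lagrange equation gives
    d/dθ( z' / sqrt(441 + z'^2) ) = 0,
so z' is constant. Integrating once:
    z(θ) = a θ + b,
a helix on the cylinder (a straight line when the cylinder is unrolled). The constants a, b are determined by the endpoint conditions.
With endpoint conditions z(0) = -1 and z(π) = 7: from z(0) = b we get b = -1, and a·π + -1 = 7 gives a = 8/π, so
    z(θ) = (8/π) θ − 1.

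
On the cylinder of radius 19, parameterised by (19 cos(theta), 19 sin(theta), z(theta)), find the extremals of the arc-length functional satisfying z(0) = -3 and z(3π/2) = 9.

Parameterise the cylinder of radius R = 19 as
    r(θ) = (19 cos θ, 19 sin θ, z(θ)).
The arc-length element is
    ds = sqrt(361 + (dz/dθ)^2) dθ,
so the Lagrangian is L = sqrt(361 + z'^2).
L depends on z' only, not on z or θ, so ∂L/∂z = 0 and
    ∂L/∂z' = z' / sqrt(361 + z'^2).
The Euler-Lagrange equation gives
    d/dθ( z' / sqrt(361 + z'^2) ) = 0,
so z' is constant. Integrating once:
    z(θ) = a θ + b,
a helix on the cylinder (a straight line when the cylinder is unrolled). The constants a, b are determined by the endpoint conditions.
With endpoint conditions z(0) = -3 and z(3π/2) = 9: from z(0) = b we get b = -3, and a·3π/2 + -3 = 9 gives a = 8/π, so
    z(θ) = (8/π) θ − 3.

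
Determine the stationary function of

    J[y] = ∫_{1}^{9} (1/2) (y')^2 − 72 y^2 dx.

The Lagrangian is L = (1/2) (y')^2 − 72 y^2.
Compute ∂L/∂y = -144y, ∂L/∂y' = y'.
The Euler-Lagrange equation d/dx(∂L/∂y') − ∂L/∂y = 0 reduces to
    y'' + 144 y = 0.
Its general solution is
    y(x) = A sin(12x) + B cos(12x),
with A, B fixed by the endpoint conditions.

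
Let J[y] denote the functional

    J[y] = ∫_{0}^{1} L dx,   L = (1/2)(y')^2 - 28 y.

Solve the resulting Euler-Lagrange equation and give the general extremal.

The Lagrangian is L = (1/2)(y')^2 - 28 y.
∂L/∂y = -28.
∂L/∂y' = y'.
The Euler-Lagrange equation d/dx(∂L/∂y') − ∂L/∂y = 0 becomes:
    y'' + 28 = 0
General solution: y(x) = -14 x^2 + A x + B, where A and B are arbitrary constants fixed by the endpoint conditions.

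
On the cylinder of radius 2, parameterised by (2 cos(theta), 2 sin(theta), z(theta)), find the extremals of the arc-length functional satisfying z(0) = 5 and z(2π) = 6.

Parameterise the cylinder of radius R = 2 as
    r(θ) = (2 cos θ, 2 sin θ, z(θ)).
The arc-length element is
    ds = sqrt(4 + (dz/dθ)^2) dθ,
so the Lagrangian is L = sqrt(4 + z'^2).
L depends on z' only, not on z or θ, so ∂L/∂z = 0 and
    ∂L/∂z' = z' / sqrt(4 + z'^2).
The Euler-Lagrange equation gives
    d/dθ( z' / sqrt(4 + z'^2) ) = 0,
so z' is constant. Integrating once:
    z(θ) = a θ + b,
a helix on the cylinder (a straight line when the cylinder is unrolled). The constants a, b are determined by the endpoint conditions.
With endpoint conditions z(0) = 5 and z(2π) = 6: from z(0) = b we get b = 5, and a·2π + 5 = 6 gives a = 1/(2π), so
    z(θ) = (1/(2π)) θ + 5.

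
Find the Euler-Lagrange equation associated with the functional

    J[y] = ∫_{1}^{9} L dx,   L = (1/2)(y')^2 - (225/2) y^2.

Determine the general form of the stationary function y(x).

The Lagrangian is L = (1/2)(y')^2 - (225/2) y^2.
∂L/∂y = -225y.
∂L/∂y' = y'.
The Euler-Lagrange equation d/dx(∂L/∂y') − ∂L/∂y = 0 becomes:
    y'' + 225 y = 0
General solution: y(x) = A sin(15x) + B cos(15x), where A and B are arbitrary constants fixed by the endpoint conditions.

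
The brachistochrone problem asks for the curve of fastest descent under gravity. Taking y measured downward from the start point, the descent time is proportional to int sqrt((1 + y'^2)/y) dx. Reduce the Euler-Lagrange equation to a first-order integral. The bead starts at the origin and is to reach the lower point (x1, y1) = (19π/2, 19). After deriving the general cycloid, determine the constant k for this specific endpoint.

The Lagrangian L = sqrt((1 + y'^2) / y) has no explicit x dependence, so the Beltrami identity applies:
    L − y' ∂L/∂y' = C.
Compute ∂L/∂y' = y' / sqrt(y (1 + y'^2)).
Substitute:
    sqrt((1 + y'^2)/y) − y'·y' / sqrt(y (1 + y'^2))
    = (1 + y'^2) / sqrt(y (1 + y'^2)) − y'^2 / sqrt(y (1 + y'^2))
    = 1 / sqrt(y (1 + y'^2)) = C.
Squaring and rearranging gives the first integral
    y (1 + y'^2) = 1/C^2 =: k   (constant).
Solving this first-order ODE by the substitution
    y = (k/2)(1 − cos θ)
yields the cycloid parameterisation
    x(θ) = (k/2)(θ − sin θ),   y(θ) = (k/2)(1 − cos θ).
The constant k is fixed by the endpoint condition.
Now fit the given lower endpoint (x1, y1) = (19π/2, 19). At the bottom of the first arch (θ = π), the parametric equations give
    y(π) = (k/2)(1 − cos π) = k,
    x(π) = (k/2)(π − sin π) = kπ/2.
Matching y(π) = 19 gives k = 19, consistent with x(π) = 19π/2. Therefore the specific cycloid is
    x(θ) = (19/2)(θ − sin θ),   y(θ) = (19/2)(1 − cos θ).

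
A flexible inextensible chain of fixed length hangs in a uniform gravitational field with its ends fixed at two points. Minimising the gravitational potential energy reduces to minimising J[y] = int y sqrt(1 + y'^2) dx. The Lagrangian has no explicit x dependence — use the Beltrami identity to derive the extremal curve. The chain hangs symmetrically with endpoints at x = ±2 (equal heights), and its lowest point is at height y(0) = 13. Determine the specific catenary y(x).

The Lagrangian L(y, y') = y sqrt(1 + y'^2) has no explicit x dependence, so the Beltrami identity applies:
    L − y' ∂L/∂y' = C.
Compute ∂L/∂y' = y · y' / sqrt(1 + y'^2). Then
    L − y' ∂L/∂y'
    = y sqrt(1 + y'^2) − y · y'^2 / sqrt(1 + y'^2)
    = y (1 + y'^2 − y'^2) / sqrt(1 + y'^2)
    = y / sqrt(1 + y'^2) = C.
Squaring gives y^2 = C^2 (1 + y'^2), i.e.
    y'^2 = y^2 / C^2 − 1.
Separating variables,
    dy / sqrt(y^2 − C^2) = dx / C,
and integrating gives arccosh(y / C) = (x − a)/C, so
    y(x) = C cosh((x − a)/C),
the catenary. The constants C and a are fixed by the two endpoint conditions (and, for the hanging-chain problem, the length constraint selects C).
Now fit the given data. The endpoints x = ±2 are symmetric at equal height, so the catenary is even about its minimum: a = 0 and y(x) = C cosh(x/C). The lowest point is y(0) = C cosh(0) = C, and we are told y(0) = 13, so C = 13. Therefore
    y(x) = 13 cosh(x/13),
and at the endpoints
    y(±2) = 13 cosh(2/13).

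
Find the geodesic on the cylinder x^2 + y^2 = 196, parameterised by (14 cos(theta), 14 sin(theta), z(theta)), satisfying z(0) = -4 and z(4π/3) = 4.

Parameterise the cylinder of radius R = 14 as
    r(θ) = (14 cos θ, 14 sin θ, z(θ)).
The arc-length element is
    ds = sqrt(196 + (dz/dθ)^2) dθ,
so the Lagrangian is L = sqrt(196 + z'^2).
L depends on z' only, not on z or θ, so ∂L/∂z = 0 and
    ∂L/∂z' = z' / sqrt(196 + z'^2).
The Euler-Lagrange equation gives
    d/dθ( z' / sqrt(196 + z'^2) ) = 0,
so z' is constant. Integrating once:
    z(θ) = a θ + b,
a helix on the cylinder (a straight line when the cylinder is unrolled). The constants a, b are determined by the endpoint conditions.
With endpoint conditions z(0) = -4 and z(4π/3) = 4: from z(0) = b we get b = -4, and a·4π/3 + -4 = 4 gives a = 6/π, so
    z(θ) = (6/π) θ − 4.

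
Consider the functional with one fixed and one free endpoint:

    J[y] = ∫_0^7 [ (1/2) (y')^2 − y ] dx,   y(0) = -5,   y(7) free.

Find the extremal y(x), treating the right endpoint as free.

The Lagrangian L = (1/2) (y')^2 − y gives
    ∂L/∂y = −1,   ∂L/∂y' = y'.
Euler-Lagrange: d/dx(y') − (−1) = 0, i.e. y'' + 1 = 0, so
    y(x) = −(1/2) x^2 + C1 x + C2.
Fixed left endpoint y(0) = -5 ⇒ C2 = -5.
The right endpoint x = 7 is free, so the natural (transversality) condition is ∂L/∂y' |_{x=7} = 0, i.e. y'(7) = 0.
Compute y'(x) = −1 x + C1, so y'(7) = −7 + C1 = 0 ⇒ C1 = 7.
Therefore the extremal is
    y(x) = −x^2/2 + 7 x − 5.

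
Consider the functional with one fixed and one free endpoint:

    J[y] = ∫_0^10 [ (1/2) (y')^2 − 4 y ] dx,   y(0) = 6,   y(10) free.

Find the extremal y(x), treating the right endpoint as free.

The Lagrangian L = (1/2) (y')^2 − 4 y gives
    ∂L/∂y = −4,   ∂L/∂y' = y'.
Euler-Lagrange: d/dx(y') − (−4) = 0, i.e. y'' + 4 = 0, so
    y(x) = −(4/2) x^2 + C1 x + C2.
Fixed left endpoint y(0) = 6 ⇒ C2 = 6.
The right endpoint x = 10 is free, so the natural (transversality) condition is ∂L/∂y' |_{x=10} = 0, i.e. y'(10) = 0.
Compute y'(x) = −4 x + C1, so y'(10) = −40 + C1 = 0 ⇒ C1 = 40.
Therefore the extremal is
    y(x) = −2 x^2 + 40 x + 6.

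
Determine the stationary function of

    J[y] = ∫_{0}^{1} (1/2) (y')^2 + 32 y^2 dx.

The Lagrangian is L = (1/2) (y')^2 + 32 y^2.
Compute ∂L/∂y = 64y, ∂L/∂y' = y'.
The Euler-Lagrange equation d/dx(∂L/∂y') − ∂L/∂y = 0 reduces to
    y'' − 64 y = 0.
Its general solution is
    y(x) = A e^(8x) + B e^(−8x),
with A, B fixed by the endpoint conditions.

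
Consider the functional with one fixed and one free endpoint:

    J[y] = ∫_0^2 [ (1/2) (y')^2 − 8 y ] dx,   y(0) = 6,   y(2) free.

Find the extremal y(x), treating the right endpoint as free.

The Lagrangian L = (1/2) (y')^2 − 8 y gives
    ∂L/∂y = −8,   ∂L/∂y' = y'.
Euler-Lagrange: d/dx(y') − (−8) = 0, i.e. y'' + 8 = 0, so
    y(x) = −(8/2) x^2 + C1 x + C2.
Fixed left endpoint y(0) = 6 ⇒ C2 = 6.
The right endpoint x = 2 is free, so the natural (transversality) condition is ∂L/∂y' |_{x=2} = 0, i.e. y'(2) = 0.
Compute y'(x) = −8 x + C1, so y'(2) = −16 + C1 = 0 ⇒ C1 = 16.
Therefore the extremal is
    y(x) = −4 x^2 + 16 x + 6.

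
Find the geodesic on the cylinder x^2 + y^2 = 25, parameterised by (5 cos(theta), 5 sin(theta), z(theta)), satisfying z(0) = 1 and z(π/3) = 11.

Parameterise the cylinder of radius R = 5 as
    r(θ) = (5 cos θ, 5 sin θ, z(θ)).
The arc-length element is
    ds = sqrt(25 + (dz/dθ)^2) dθ,
so the Lagrangian is L = sqrt(25 + z'^2).
L depends on z' only, not on z or θ, so ∂L/∂z = 0 and
    ∂L/∂z' = z' / sqrt(25 + z'^2).
The Euler-Lagrange equation gives
    d/dθ( z' / sqrt(25 + z'^2) ) = 0,
so z' is constant. Integrating once:
    z(θ) = a θ + b,
a helix on the cylinder (a straight line when the cylinder is unrolled). The constants a, b are determined by the endpoint conditions.
With endpoint conditions z(0) = 1 and z(π/3) = 11: from z(0) = b we get b = 1, and a·π/3 + 1 = 11 gives a = 30/π, so
    z(θ) = (30/π) θ + 1.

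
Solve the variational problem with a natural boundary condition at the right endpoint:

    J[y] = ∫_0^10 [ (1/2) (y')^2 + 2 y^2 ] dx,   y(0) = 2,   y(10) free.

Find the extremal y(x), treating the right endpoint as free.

The Lagrangian L = (1/2) (y')^2 + 2 y^2 gives
    ∂L/∂y = 4 y,   ∂L/∂y' = y'.
Euler-Lagrange: y'' − 4 y = 0.
With k = 2, the general solution is
    y(x) = A cosh(2 x) + B sinh(2 x).
Fixed left endpoint y(0) = 2 ⇒ A = 2.
The right endpoint x = 10 is free, so the natural (transversality) condition is ∂L/∂y' |_{x=10} = 0, i.e. y'(10) = 0.
Compute y'(x) = A k sinh(k x) + B k cosh(k x), so
    y'(10) = A k sinh(k·10) + B k cosh(k·10) = 0
    ⇒ B = −A tanh(k·10) = − 2 tanh(2·10).
Therefore the extremal is
    y(x) = 2 cosh(2 x) − 2 tanh(2·10) sinh(2 x).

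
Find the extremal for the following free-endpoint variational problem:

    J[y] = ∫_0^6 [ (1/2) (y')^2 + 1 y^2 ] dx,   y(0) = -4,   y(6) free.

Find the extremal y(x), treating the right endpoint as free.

The Lagrangian L = (1/2) (y')^2 + 1 y^2 gives
    ∂L/∂y = 2 y,   ∂L/∂y' = y'.
Euler-Lagrange: y'' − 2 y = 0.
With k = sqrt(2), the general solution is
    y(x) = A cosh(sqrt(2) x) + B sinh(sqrt(2) x).
Fixed left endpoint y(0) = -4 ⇒ A = -4.
The right endpoint x = 6 is free, so the natural (transversality) condition is ∂L/∂y' |_{x=6} = 0, i.e. y'(6) = 0.
Compute y'(x) = A k sinh(k x) + B k cosh(k x), so
    y'(6) = A k sinh(k·6) + B k cosh(k·6) = 0
    ⇒ B = −A tanh(k·6) = 4 tanh(sqrt(2)·6).
Therefore the extremal is
    y(x) = −4 cosh(sqrt(2) x) + 4 tanh(sqrt(2)·6) sinh(sqrt(2) x).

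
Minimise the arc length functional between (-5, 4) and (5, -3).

Arc-length functional: J[y] = ∫ sqrt(1 + (y')^2) dx.
Lagrangian L = sqrt(1 + (y')^2) has no explicit y dependence, so ∂L/∂y = 0 and the Euler-Lagrange equation gives
    d/dx( y' / sqrt(1 + (y')^2) ) = 0  ⇒  y' / sqrt(1 + (y')^2) = const.
Hence y' is constant, so y(x) is affine.
Fitting the endpoints (-5, 4) and (5, -3):
    slope m = ((-3) − 4) / (5 − (-5)) = -7/10,
    intercept c = 4 − m·(-5) = 1/2.
Extremal: y(x) = (-7/10) x + 1/2.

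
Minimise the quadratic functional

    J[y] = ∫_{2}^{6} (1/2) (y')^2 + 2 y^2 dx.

The Lagrangian is L = (1/2) (y')^2 + 2 y^2.
Compute ∂L/∂y = 4y, ∂L/∂y' = y'.
The Euler-Lagrange equation d/dx(∂L/∂y') − ∂L/∂y = 0 reduces to
    y'' − 4 y = 0.
Its general solution is
    y(x) = A e^(2x) + B e^(−2x),
with A, B fixed by the endpoint conditions.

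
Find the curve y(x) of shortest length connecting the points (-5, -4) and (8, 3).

Arc-length functional: J[y] = ∫ sqrt(1 + (y')^2) dx.
Lagrangian L = sqrt(1 + (y')^2) has no explicit y dependence, so ∂L/∂y = 0 and the Euler-Lagrange equation gives
    d/dx( y' / sqrt(1 + (y')^2) ) = 0  ⇒  y' / sqrt(1 + (y')^2) = const.
Hence y' is constant, so y(x) is affine.
Fitting the endpoints (-5, -4) and (8, 3):
    slope m = (3 − (-4)) / (8 − (-5)) = 7/13,
    intercept c = (-4) − m·(-5) = -17/13.
Extremal: y(x) = (7/13) x - 17/13.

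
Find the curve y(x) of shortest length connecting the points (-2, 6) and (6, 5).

Arc-length functional: J[y] = ∫ sqrt(1 + (y')^2) dx.
Lagrangian L = sqrt(1 + (y')^2) has no explicit y dependence, so ∂L/∂y = 0 and the Euler-Lagrange equation gives
    d/dx( y' / sqrt(1 + (y')^2) ) = 0  ⇒  y' / sqrt(1 + (y')^2) = const.
Hence y' is constant, so y(x) is affine.
Fitting the endpoints (-2, 6) and (6, 5):
    slope m = (5 − 6) / (6 − (-2)) = -1/8,
    intercept c = 6 − m·(-2) = 23/4.
Extremal: y(x) = (-1/8) x + 23/4.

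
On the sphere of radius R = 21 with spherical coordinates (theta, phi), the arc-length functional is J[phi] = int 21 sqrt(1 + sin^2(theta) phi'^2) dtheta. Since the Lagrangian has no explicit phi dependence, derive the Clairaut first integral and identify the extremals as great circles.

On the sphere of radius R = 21 with spherical coordinates (θ, φ), the induced metric is
    ds^2 = 441(dθ^2 + sin^2(θ) dφ^2).
Parameterise by θ; the arc-length functional is
    J[φ] = ∫ 21 sqrt(1 + sin^2(θ) (dφ/dθ)^2) dθ,
so L = 21 sqrt(1 + sin^2(θ) φ'^2). Compute
    ∂L/∂φ = 0  (L has no explicit φ dependence),
    ∂L/∂φ' = 21 sin^2(θ) φ' / sqrt(1 + sin^2(θ) φ'^2).
Since ∂L/∂φ = 0, the Euler-Lagrange equation
    d/dθ(∂L/∂φ') − ∂L/∂φ = 0
reduces to d/dθ(∂L/∂φ') = 0, i.e. the momentum conjugate to φ is conserved:
    21 sin^2(θ) φ' / sqrt(1 + sin^2(θ) φ'^2) = C.
The overall factor of 21 is constant, so dividing through gives Clairaut's relation sin^2(θ) φ' / sqrt(1 + sin^2(θ) φ'^2) = C' (with C' = C/21). Solving for φ' and integrating gives the great-circle family
    cot(θ) = A cos(φ − φ_0),
i.e. the intersection of the sphere with a plane through the origin. The two constants A and φ_0 (equivalently C and one phase) are fixed by the two endpoint conditions.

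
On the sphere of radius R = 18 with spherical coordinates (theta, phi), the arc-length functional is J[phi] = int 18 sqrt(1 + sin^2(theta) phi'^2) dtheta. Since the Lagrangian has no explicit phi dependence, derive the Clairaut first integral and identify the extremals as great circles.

On the sphere of radius R = 18 with spherical coordinates (θ, φ), the induced metric is
    ds^2 = 324(dθ^2 + sin^2(θ) dφ^2).
Parameterise by θ; the arc-length functional is
    J[φ] = ∫ 18 sqrt(1 + sin^2(θ) (dφ/dθ)^2) dθ,
so L = 18 sqrt(1 + sin^2(θ) φ'^2). Compute
    ∂L/∂φ = 0  (L has no explicit φ dependence),
    ∂L/∂φ' = 18 sin^2(θ) φ' / sqrt(1 + sin^2(θ) φ'^2).
Since ∂L/∂φ = 0, the Euler-Lagrange equation
    d/dθ(∂L/∂φ') − ∂L/∂φ = 0
reduces to d/dθ(∂L/∂φ') = 0, i.e. the momentum conjugate to φ is conserved:
    18 sin^2(θ) φ' / sqrt(1 + sin^2(θ) φ'^2) = C.
The overall factor of 18 is constant, so dividing through gives Clairaut's relation sin^2(θ) φ' / sqrt(1 + sin^2(θ) φ'^2) = C' (with C' = C/18). Solving for φ' and integrating gives the great-circle family
    cot(θ) = A cos(φ − φ_0),
i.e. the intersection of the sphere with a plane through the origin. The two constants A and φ_0 (equivalently C and one phase) are fixed by the two endpoint conditions.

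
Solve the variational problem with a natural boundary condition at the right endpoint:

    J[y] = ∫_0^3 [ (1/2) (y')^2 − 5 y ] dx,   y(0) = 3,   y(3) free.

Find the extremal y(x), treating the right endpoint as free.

The Lagrangian L = (1/2) (y')^2 − 5 y gives
    ∂L/∂y = −5,   ∂L/∂y' = y'.
Euler-Lagrange: d/dx(y') − (−5) = 0, i.e. y'' + 5 = 0, so
    y(x) = −(5/2) x^2 + C1 x + C2.
Fixed left endpoint y(0) = 3 ⇒ C2 = 3.
The right endpoint x = 3 is free, so the natural (transversality) condition is ∂L/∂y' |_{x=3} = 0, i.e. y'(3) = 0.
Compute y'(x) = −5 x + C1, so y'(3) = −15 + C1 = 0 ⇒ C1 = 15.
Therefore the extremal is
    y(x) = −(5/2) x^2 + 15 x + 3.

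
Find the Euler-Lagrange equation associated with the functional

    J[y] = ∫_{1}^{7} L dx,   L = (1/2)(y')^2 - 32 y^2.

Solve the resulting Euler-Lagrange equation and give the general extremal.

The Lagrangian is L = (1/2)(y')^2 - 32 y^2.
∂L/∂y = -64y.
∂L/∂y' = y'.
The Euler-Lagrange equation d/dx(∂L/∂y') − ∂L/∂y = 0 becomes:
    y'' + 64 y = 0
General solution: y(x) = A sin(8x) + B cos(8x), where A and B are arbitrary constants fixed by the endpoint conditions.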